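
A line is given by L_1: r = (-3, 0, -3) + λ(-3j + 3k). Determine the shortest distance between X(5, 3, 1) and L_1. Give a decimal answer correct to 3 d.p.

9.407

Taking (-3, 0, -3) on L_1 with direction v = (0, -3, 3): w = X − (-3, 0, -3) = (8, 3, 4), and w × v = (21, -24, -24).
Distance = |w × v| / |v| = √1593 / √18 ≈ 9.407.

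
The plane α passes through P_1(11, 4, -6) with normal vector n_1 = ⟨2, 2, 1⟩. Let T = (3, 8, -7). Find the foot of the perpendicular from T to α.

α: n_1·r = n_1·P_1 gives 2x + 2y + z = 24.
Foot = T − λn with λ = (n·T − d)/|n|² = (15 − 24)/9 = -1.
Foot = (3, 8, -7) − (-1)·(2, 2, 1) = (5, 10, -6).

(5, 10, -6)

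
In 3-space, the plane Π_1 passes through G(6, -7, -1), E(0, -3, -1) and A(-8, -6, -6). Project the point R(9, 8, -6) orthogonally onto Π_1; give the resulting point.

GE = (-6, 4, 0), GA = (-14, 1, -5); a normal to Π_1 is GE × GA = (-20, -30, 50).
Using G: Π_1 has equation -20x - 30y + 50z = 40.
Foot = R − λn with λ = (n·R − d)/|n|² = (-720 − 40)/3800 = -1/5.
Foot = (9, 8, -6) − (-1/5)·(-20, -30, 50) = (5, 2, 4).

(5, 2, 4)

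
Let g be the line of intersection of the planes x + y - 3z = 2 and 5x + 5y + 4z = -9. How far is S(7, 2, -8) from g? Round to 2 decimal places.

9.95

Direction of g: (1, 1, -3) × (5, 5, 4) = (19, -19, 0).
A point on g: solving the two plane equations with x = -1 gives (-1, 0, -1).
Taking (-1, 0, -1) on g with direction v = (19, -19, 0): w = S − (-1, 0, -1) = (8, 2, -7), and w × v = (-133, -133, -190).
Distance = |w × v| / |v| = √71478 / √722 ≈ 9.95.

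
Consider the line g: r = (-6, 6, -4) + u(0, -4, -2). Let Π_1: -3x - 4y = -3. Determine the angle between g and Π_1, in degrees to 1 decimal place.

45.7

sin θ = |n·v| / (|n||v|) = |16| / (√25 · √20) = 0.71554.
θ ≈ 45.7°.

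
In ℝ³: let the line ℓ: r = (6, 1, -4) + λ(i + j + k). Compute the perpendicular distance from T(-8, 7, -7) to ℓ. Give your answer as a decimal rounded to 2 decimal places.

Taking (6, 1, -4) on ℓ with direction v = (1, 1, 1): w = T − (6, 1, -4) = (-14, 6, -3), and w × v = (9, 11, -20).
Distance = |w × v| / |v| = √602 / √3 ≈ 14.17.

14.17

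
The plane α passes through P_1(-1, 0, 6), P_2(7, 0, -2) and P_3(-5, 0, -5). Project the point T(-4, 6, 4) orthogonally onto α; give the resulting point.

(-4, 0, 4)

P_1P_2 = (8, 0, -8), P_1P_3 = (-4, 0, -11); a normal to α is P_1P_2 × P_1P_3 = (0, 120, 0).
Using P_1: α has equation 120y = 0.
Foot = T − λn with λ = (n·T − d)/|n|² = (720 − 0)/14400 = 1/20.
Foot = (-4, 6, 4) − (1/20)·(0, 120, 0) = (-4, 0, 4).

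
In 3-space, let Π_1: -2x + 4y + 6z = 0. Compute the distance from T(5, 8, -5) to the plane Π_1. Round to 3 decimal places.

n·T − d = (-2)·(5) + (4)·(8) + (6)·(-5) − 0 = -8; |n| = √56.
Distance = |-8| / √56 = 8/√56 ≈ 1.069.

1.069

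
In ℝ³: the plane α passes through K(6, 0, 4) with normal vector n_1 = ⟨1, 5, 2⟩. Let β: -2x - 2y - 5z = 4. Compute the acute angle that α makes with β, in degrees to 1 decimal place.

α: n_1·r = n_1·K gives x + 5y + 2z = 14.
cos θ = |n₁·n₂| / (|n₁||n₂|) = |-22| / (√30 · √33).
θ = arccos(0.69921) ≈ 45.6°.

45.6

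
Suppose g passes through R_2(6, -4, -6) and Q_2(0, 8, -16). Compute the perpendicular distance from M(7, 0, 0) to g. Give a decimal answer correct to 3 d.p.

7.200

A direction vector for g is Q_2 − R_2 = (-6, 12, -10).
Taking (6, -4, -6) on g with direction v = (-6, 12, -10): w = M − (6, -4, -6) = (1, 4, 6), and w × v = (-112, -26, 36).
Distance = |w × v| / |v| = √14516 / √280 ≈ 7.200.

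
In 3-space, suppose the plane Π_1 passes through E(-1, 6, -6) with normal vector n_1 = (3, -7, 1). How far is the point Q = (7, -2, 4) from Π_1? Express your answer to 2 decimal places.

Π_1: n_1·r = n_1·E gives 3x - 7y + z = -51.
n·Q − d = (3)·(7) + (-7)·(-2) + (1)·(4) − (-51) = 90; |n| = √59.
Distance = |90| / √59 = 90/√59 ≈ 11.72.

11.72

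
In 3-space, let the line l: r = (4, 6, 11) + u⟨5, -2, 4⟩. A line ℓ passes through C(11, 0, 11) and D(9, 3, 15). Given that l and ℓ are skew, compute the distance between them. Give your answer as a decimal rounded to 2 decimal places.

0.78

A direction vector for ℓ is D − C = (-2, 3, 4).
Common perpendicular direction n = (5, -2, 4) × (-2, 3, 4) = (-20, -28, 11).
With w = (11, 0, 11) − (4, 6, 11) = (7, -6, 0), w · n = 28.
Distance = |w · n| / |n| = |28| / √1305 ≈ 0.78.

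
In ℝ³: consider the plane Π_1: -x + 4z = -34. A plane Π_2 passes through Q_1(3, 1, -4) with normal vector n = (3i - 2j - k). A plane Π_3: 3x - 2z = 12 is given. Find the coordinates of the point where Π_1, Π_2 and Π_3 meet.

(-2, -4, -9)

Π_2: n·r = n·Q_1 gives 3x - 2y - z = 11.
Solving the 3×3 linear system -x + 4z = -34, 3x - 2y - z = 11, 3x - 2z = 12 (e.g. by elimination or Cramer's rule, determinant = 20) gives (-2, -4, -9).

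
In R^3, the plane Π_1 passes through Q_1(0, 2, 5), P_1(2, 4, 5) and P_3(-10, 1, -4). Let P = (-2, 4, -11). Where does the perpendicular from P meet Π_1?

Q_1P_1 = (2, 2, 0), Q_1P_3 = (-10, -1, -9); a normal to Π_1 is Q_1P_1 × Q_1P_3 = (-18, 18, 18).
Using Q_1: Π_1 has equation -18x + 18y + 18z = 126.
Foot = P − λn with λ = (n·P − d)/|n|² = (-90 − 126)/972 = -2/9.
Foot = (-2, 4, -11) − (-2/9)·(-18, 18, 18) = (-6, 8, -7).

(-6, 8, -7)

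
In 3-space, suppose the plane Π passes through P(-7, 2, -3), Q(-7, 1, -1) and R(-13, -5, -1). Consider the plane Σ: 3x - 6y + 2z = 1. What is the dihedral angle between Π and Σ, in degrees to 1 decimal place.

40.4

PQ = (0, -1, 2), PR = (-6, -7, 2); a normal to Π is PQ × PR = (12, -12, -6).
Using P: Π has equation 12x - 12y - 6z = -90.
cos θ = |n₁·n₂| / (|n₁||n₂|) = |96| / (√324 · √49).
θ = arccos(0.76190) ≈ 40.4°.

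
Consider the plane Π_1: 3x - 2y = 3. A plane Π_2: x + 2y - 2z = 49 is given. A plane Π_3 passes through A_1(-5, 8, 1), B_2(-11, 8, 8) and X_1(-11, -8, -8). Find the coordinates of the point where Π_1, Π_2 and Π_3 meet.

(7, 9, -12)

A_1B_2 = (-6, 0, 7), A_1X_1 = (-6, -16, -9); a normal to Π_3 is A_1B_2 × A_1X_1 = (112, -96, 96).
Using A_1: Π_3 has equation 112x - 96y + 96z = -1232.
Solving the 3×3 linear system 3x - 2y = 3, x + 2y - 2z = 49, 112x - 96y + 96z = -1232 (e.g. by elimination or Cramer's rule, determinant = 640) gives (7, 9, -12).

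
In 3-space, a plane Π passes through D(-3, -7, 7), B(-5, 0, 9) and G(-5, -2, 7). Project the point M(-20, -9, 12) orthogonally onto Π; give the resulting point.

DB = (-2, 7, 2), DG = (-2, 5, 0); a normal to Π is DB × DG = (-10, -4, 4).
Using D: Π has equation -10x - 4y + 4z = 86.
Foot = M − λn with λ = (n·M − d)/|n|² = (284 − 86)/132 = 3/2.
Foot = (-20, -9, 12) − (3/2)·(-10, -4, 4) = (-5, -3, 6).

(-5, -3, 6)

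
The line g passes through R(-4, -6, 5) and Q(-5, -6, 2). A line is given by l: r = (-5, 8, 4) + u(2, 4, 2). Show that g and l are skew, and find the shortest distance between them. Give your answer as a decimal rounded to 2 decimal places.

A direction vector for g is Q − R = (-1, 0, -3).
Common perpendicular direction n = (-1, 0, -3) × (2, 4, 2) = (12, -4, -4).
With w = (-5, 8, 4) − (-4, -6, 5) = (-1, 14, -1), w · n = -64.
Since n ≠ 0 the lines are not parallel, and w · n = -64 ≠ 0 so they do not intersect; hence they are skew.
Distance = |w · n| / |n| = |-64| / √176 ≈ 4.82.

4.82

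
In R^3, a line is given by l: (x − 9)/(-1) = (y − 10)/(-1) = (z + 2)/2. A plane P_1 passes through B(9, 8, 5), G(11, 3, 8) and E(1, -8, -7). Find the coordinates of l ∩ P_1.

(7, 8, 2)

l has direction (-1, -1, 2) through (9, 10, -2).
BG = (2, -5, 3), BE = (-8, -16, -12); a normal to P_1 is BG × BE = (108, 0, -72).
Using B: P_1 has equation 108x - 72z = 612.
Substitute r = (9, 10, -2) + t(-1, -1, 2) into the plane: 1116 + (-252)t = 612, so t = 2.
Intersection: (9, 10, -2) + 2·(-1, -1, 2) = (7, 8, 2).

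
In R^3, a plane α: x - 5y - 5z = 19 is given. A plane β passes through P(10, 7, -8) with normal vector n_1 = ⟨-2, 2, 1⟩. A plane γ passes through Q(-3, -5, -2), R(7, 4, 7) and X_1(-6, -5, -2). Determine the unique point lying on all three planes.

β: n_1·r = n_1·P gives -2x + 2y + z = -14.
QR = (10, 9, 9), QX_1 = (-3, 0, 0); a normal to γ is QR × QX_1 = (0, -27, 27).
Using Q: γ has equation -27y + 27z = 81.
Solving the 3×3 linear system x - 5y - 5z = 19, -2x + 2y + z = -14, -27y + 27z = 81 (e.g. by elimination or Cramer's rule, determinant = -459) gives (4, -3, 0).

(4, -3, 0)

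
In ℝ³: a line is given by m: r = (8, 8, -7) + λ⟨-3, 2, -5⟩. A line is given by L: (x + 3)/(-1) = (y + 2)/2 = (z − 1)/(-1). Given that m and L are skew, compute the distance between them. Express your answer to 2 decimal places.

15.28

L has direction (-1, 2, -1) through (-3, -2, 1).
Common perpendicular direction n = (-3, 2, -5) × (-1, 2, -1) = (8, 2, -4).
With w = (-3, -2, 1) − (8, 8, -7) = (-11, -10, 8), w · n = -140.
Distance = |w · n| / |n| = |-140| / √84 ≈ 15.28.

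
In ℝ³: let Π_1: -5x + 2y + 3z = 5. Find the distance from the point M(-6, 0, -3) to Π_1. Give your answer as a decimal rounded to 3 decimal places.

2.596

n·M − d = (-5)·(-6) + (2)·(0) + (3)·(-3) − 5 = 16; |n| = √38.
Distance = |16| / √38 = 16/√38 ≈ 2.596.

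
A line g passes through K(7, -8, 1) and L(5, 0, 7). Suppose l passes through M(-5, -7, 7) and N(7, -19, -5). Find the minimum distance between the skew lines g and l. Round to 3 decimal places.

A direction vector for g is L − K = (-2, 8, 6).
A direction vector for l is N − M = (12, -12, -12).
Common perpendicular direction n = (-2, 8, 6) × (12, -12, -12) = (-24, 48, -72).
With w = (-5, -7, 7) − (7, -8, 1) = (-12, 1, 6), w · n = -96.
Distance = |w · n| / |n| = |-96| / √8064 ≈ 1.069.

1.069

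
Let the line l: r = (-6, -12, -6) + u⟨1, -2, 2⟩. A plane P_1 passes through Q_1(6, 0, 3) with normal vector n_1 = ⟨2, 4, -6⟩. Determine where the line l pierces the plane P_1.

P_1: n_1·r = n_1·Q_1 gives 2x + 4y - 6z = -6.
Substitute r = (-6, -12, -6) + t(1, -2, 2) into the plane: -24 + (-18)t = -6, so t = -1.
Intersection: (-6, -12, -6) + (-1)·(1, -2, 2) = (-7, -10, -8).

(-7, -10, -8)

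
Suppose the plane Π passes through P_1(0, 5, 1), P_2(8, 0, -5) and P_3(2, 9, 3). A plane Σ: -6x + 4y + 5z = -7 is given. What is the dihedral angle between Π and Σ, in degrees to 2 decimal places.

88.25

P_1P_2 = (8, -5, -6), P_1P_3 = (2, 4, 2); a normal to Π is P_1P_2 × P_1P_3 = (14, -28, 42).
Using P_1: Π has equation 14x - 28y + 42z = -98.
cos θ = |n₁·n₂| / (|n₁||n₂|) = |14| / (√2744 · √77).
θ = arccos(0.03046) ≈ 88.25°.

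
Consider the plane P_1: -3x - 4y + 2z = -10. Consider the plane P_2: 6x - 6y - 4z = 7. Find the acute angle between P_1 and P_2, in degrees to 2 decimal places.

cos θ = |n₁·n₂| / (|n₁||n₂|) = |-2| / (√29 · √88).
θ = arccos(0.03959) ≈ 87.73°.

87.73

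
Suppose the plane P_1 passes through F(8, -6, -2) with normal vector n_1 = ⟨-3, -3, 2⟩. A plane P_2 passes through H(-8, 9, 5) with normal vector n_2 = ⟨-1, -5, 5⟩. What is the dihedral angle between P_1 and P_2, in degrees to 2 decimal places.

33.29

P_1: n_1·r = n_1·F gives -3x - 3y + 2z = -10.
P_2: n_2·r = n_2·H gives -x - 5y + 5z = -12.
cos θ = |n₁·n₂| / (|n₁||n₂|) = |28| / (√22 · √51).
θ = arccos(0.83591) ≈ 33.29°.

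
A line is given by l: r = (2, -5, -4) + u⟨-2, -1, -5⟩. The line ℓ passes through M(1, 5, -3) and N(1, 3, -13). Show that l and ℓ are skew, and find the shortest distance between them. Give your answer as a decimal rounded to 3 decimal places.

9.610

A direction vector for ℓ is N − M = (0, -2, -10).
Common perpendicular direction n = (-2, -1, -5) × (0, -2, -10) = (0, -20, 4).
With w = (1, 5, -3) − (2, -5, -4) = (-1, 10, 1), w · n = -196.
Since n ≠ 0 the lines are not parallel, and w · n = -196 ≠ 0 so they do not intersect; hence they are skew.
Distance = |w · n| / |n| = |-196| / √416 ≈ 9.610.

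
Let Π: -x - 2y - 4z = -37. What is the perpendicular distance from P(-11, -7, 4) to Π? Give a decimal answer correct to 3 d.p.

n·P − d = (-1)·(-11) + (-2)·(-7) + (-4)·(4) − (-37) = 46; |n| = √21.
Distance = |46| / √21 = 46/√21 ≈ 10.038.

10.038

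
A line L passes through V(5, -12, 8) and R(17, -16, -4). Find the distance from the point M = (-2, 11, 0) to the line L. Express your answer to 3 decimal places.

A direction vector for L is R − V = (12, -4, -12).
Taking (5, -12, 8) on L with direction v = (12, -4, -12): w = M − (5, -12, 8) = (-7, 23, -8), and w × v = (-308, -180, -248).
Distance = |w × v| / |v| = √188768 / √304 ≈ 24.919.

24.919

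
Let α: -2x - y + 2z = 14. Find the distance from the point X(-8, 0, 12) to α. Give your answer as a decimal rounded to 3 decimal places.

8.667

n·X − d = (-2)·(-8) + (-1)·(0) + (2)·(12) − 14 = 26; |n| = √9.
Distance = |26| / √9 = 26/√9 ≈ 8.667.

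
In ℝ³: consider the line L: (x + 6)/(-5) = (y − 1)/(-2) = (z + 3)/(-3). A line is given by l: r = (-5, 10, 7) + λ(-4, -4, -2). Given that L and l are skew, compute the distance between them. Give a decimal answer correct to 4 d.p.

L has direction (-5, -2, -3) through (-6, 1, -3).
Common perpendicular direction n = (-5, -2, -3) × (-4, -4, -2) = (-8, 2, 12).
With w = (-5, 10, 7) − (-6, 1, -3) = (1, 9, 10), w · n = 130.
Distance = |w · n| / |n| = |130| / √212 ≈ 8.9284.

8.9284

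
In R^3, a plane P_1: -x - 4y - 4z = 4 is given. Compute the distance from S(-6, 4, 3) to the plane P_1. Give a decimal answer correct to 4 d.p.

4.5260

n·S − d = (-1)·(-6) + (-4)·(4) + (-4)·(3) − 4 = -26; |n| = √33.
Distance = |-26| / √33 = 26/√33 ≈ 4.5260.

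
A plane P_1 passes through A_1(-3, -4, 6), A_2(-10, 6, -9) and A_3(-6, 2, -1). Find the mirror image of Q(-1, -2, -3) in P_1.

(-11, 0, 3)

A_1A_2 = (-7, 10, -15), A_1A_3 = (-3, 6, -7); a normal to P_1 is A_1A_2 × A_1A_3 = (20, -4, -12).
Using A_1: P_1 has equation 20x - 4y - 12z = -116.
λ = (n·Q − d)/|n|² = (24 − (-116))/560 = 1/4.
Reflection = Q − 2λn = (-1, -2, -3) − (1/2)·(20, -4, -12) = (-11, 0, 3).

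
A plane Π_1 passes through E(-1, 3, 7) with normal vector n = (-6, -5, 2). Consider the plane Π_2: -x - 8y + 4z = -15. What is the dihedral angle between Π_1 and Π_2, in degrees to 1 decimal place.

41.9

Π_1: n·r = n·E gives -6x - 5y + 2z = 5.
cos θ = |n₁·n₂| / (|n₁||n₂|) = |54| / (√65 · √81).
θ = arccos(0.74421) ≈ 41.9°.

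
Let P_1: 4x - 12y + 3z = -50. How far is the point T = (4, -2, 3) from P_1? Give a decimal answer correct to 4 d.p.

n·T − d = (4)·(4) + (-12)·(-2) + (3)·(3) − (-50) = 99; |n| = √169.
Distance = |99| / √169 = 99/√169 ≈ 7.6154.

7.6154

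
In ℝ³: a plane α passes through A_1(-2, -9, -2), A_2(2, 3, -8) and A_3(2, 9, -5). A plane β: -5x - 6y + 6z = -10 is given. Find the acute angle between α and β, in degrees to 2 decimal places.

A_1A_2 = (4, 12, -6), A_1A_3 = (4, 18, -3); a normal to α is A_1A_2 × A_1A_3 = (72, -12, 24).
Using A_1: α has equation 72x - 12y + 24z = -84.
cos θ = |n₁·n₂| / (|n₁||n₂|) = |-144| / (√5904 · √97).
θ = arccos(0.19028) ≈ 79.03°.

79.03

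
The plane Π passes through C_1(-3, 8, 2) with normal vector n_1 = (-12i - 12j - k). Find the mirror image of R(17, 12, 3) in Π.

Π: n_1·r = n_1·C_1 gives -12x - 12y - z = -62.
λ = (n·R − d)/|n|² = (-351 − (-62))/289 = -1.
Reflection = R − 2λn = (17, 12, 3) − (-2)·(-12, -12, -1) = (-7, -12, 1).

(-7, -12, 1)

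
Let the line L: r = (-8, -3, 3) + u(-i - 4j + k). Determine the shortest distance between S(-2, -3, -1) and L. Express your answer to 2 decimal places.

Taking (-8, -3, 3) on L with direction v = (-1, -4, 1): w = S − (-8, -3, 3) = (6, 0, -4), and w × v = (-16, -2, -24).
Distance = |w × v| / |v| = √836 / √18 ≈ 6.82.

6.82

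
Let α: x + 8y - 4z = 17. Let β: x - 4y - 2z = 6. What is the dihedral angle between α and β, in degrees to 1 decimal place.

56.1

cos θ = |n₁·n₂| / (|n₁||n₂|) = |-23| / (√81 · √21).
θ = arccos(0.55767) ≈ 56.1°.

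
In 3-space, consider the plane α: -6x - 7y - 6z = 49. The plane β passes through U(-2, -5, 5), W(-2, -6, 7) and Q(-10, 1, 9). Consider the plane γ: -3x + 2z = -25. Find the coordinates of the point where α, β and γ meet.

UW = (0, -1, 2), UQ = (-8, 6, 4); a normal to β is UW × UQ = (-16, -16, -8).
Using U: β has equation -16x - 16y - 8z = 72.
Solving the 3×3 linear system -6x - 7y - 6z = 49, -16x - 16y - 8z = 72, -3x + 2z = -25 (e.g. by elimination or Cramer's rule, determinant = 88) gives (5, -7, -5).

(5, -7, -5)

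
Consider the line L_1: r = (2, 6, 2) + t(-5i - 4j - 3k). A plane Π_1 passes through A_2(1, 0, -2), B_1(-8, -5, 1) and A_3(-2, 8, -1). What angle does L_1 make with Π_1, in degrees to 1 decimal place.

A_2B_1 = (-9, -5, 3), A_2A_3 = (-3, 8, 1); a normal to Π_1 is A_2B_1 × A_2A_3 = (-29, 0, -87).
Using A_2: Π_1 has equation -29x - 87z = 145.
sin θ = |n·v| / (|n||v|) = |406| / (√8410 · √50) = 0.62610.
θ ≈ 38.8°.

38.8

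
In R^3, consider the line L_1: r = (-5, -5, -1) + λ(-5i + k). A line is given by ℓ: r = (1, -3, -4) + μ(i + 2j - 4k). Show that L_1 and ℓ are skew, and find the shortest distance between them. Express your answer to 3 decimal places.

Common perpendicular direction n = (-5, 0, 1) × (1, 2, -4) = (-2, -19, -10).
With w = (1, -3, -4) − (-5, -5, -1) = (6, 2, -3), w · n = -20.
Since n ≠ 0 the lines are not parallel, and w · n = -20 ≠ 0 so they do not intersect; hence they are skew.
Distance = |w · n| / |n| = |-20| / √465 ≈ 0.927.

0.927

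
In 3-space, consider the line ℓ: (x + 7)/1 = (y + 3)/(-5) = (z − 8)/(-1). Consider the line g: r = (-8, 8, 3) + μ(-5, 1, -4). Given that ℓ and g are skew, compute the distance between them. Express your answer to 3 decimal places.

ℓ has direction (1, -5, -1) through (-7, -3, 8).
Common perpendicular direction n = (1, -5, -1) × (-5, 1, -4) = (21, 9, -24).
With w = (-8, 8, 3) − (-7, -3, 8) = (-1, 11, -5), w · n = 198.
Distance = |w · n| / |n| = |198| / √1098 ≈ 5.975.

5.975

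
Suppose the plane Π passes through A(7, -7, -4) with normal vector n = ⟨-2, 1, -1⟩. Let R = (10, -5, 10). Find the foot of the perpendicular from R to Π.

(4, -2, 7)

Π: n·r = n·A gives -2x + y - z = -17.
Foot = R − λn with λ = (n·R − d)/|n|² = (-35 − (-17))/6 = -3.
Foot = (10, -5, 10) − (-3)·(-2, 1, -1) = (4, -2, 7).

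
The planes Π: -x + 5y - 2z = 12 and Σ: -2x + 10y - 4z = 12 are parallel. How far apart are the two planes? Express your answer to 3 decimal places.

Rescale Σ by 1/2: -x + 5y - 2z = 6. Then distance = |12 − 6| / √30 ≈ 1.095.

1.095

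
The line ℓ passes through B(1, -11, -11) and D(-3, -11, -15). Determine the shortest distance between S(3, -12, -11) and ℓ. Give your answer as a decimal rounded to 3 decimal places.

1.732

A direction vector for ℓ is D − B = (-4, 0, -4).
Taking (1, -11, -11) on ℓ with direction v = (-4, 0, -4): w = S − (1, -11, -11) = (2, -1, 0), and w × v = (4, 8, -4).
Distance = |w × v| / |v| = √96 / √32 ≈ 1.732.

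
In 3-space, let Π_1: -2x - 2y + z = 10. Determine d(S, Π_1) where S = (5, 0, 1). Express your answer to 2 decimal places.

6.33

n·S − d = (-2)·(5) + (-2)·(0) + (1)·(1) − 10 = -19; |n| = √9.
Distance = |-19| / √9 = 19/√9 ≈ 6.33.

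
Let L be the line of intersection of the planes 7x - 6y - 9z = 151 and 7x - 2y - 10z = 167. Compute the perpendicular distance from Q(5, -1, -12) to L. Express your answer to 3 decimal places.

2.074

Direction of L: (7, -6, -9) × (7, -2, -10) = (42, 7, 28).
A point on L: solving the two plane equations with x = 7 gives (7, 1, -12).
Taking (7, 1, -12) on L with direction v = (42, 7, 28): w = Q − (7, 1, -12) = (-2, -2, 0), and w × v = (-56, 56, 70).
Distance = |w × v| / |v| = √11172 / √2597 ≈ 2.074.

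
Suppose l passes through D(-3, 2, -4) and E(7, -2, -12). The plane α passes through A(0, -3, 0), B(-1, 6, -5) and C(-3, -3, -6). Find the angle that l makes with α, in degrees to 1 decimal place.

A direction vector for l is E − D = (10, -4, -8).
AB = (-1, 9, -5), AC = (-3, 0, -6); a normal to α is AB × AC = (-54, 9, 27).
Using A: α has equation -54x + 9y + 27z = -27.
sin θ = |n·v| / (|n||v|) = |-792| / (√3726 · √180) = 0.96709.
θ ≈ 75.3°.

75.3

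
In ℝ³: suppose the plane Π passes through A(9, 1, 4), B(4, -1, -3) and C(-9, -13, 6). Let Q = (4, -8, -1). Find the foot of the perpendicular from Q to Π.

AB = (-5, -2, -7), AC = (-18, -14, 2); a normal to Π is AB × AC = (-102, 136, 34).
Using A: Π has equation -102x + 136y + 34z = -646.
Foot = Q − λn with λ = (n·Q − d)/|n|² = (-1530 − (-646))/30056 = -1/34.
Foot = (4, -8, -1) − (-1/34)·(-102, 136, 34) = (1, -4, 0).

(1, -4, 0)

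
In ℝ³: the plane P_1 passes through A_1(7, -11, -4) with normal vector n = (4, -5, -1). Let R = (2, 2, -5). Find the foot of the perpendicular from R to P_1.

(10, -8, -7)

P_1: n·r = n·A_1 gives 4x - 5y - z = 87.
Foot = R − λn with λ = (n·R − d)/|n|² = (3 − 87)/42 = -2.
Foot = (2, 2, -5) − (-2)·(4, -5, -1) = (10, -8, -7).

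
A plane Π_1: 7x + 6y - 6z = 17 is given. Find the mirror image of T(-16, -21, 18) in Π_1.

λ = (n·T − d)/|n|² = (-346 − 17)/121 = -3.
Reflection = T − 2λn = (-16, -21, 18) − (-6)·(7, 6, -6) = (26, 15, -18).

(26, 15, -18)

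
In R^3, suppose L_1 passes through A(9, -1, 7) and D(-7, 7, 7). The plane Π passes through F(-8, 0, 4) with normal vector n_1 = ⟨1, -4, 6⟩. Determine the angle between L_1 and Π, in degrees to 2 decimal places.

A direction vector for L_1 is D − A = (-16, 8, 0).
Π: n_1·r = n_1·F gives x - 4y + 6z = 16.
sin θ = |n·v| / (|n||v|) = |-48| / (√53 · √320) = 0.36858.
θ ≈ 21.63°.

21.63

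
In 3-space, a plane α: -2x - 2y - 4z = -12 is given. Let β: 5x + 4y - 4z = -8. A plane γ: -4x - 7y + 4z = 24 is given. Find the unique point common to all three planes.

Solving the 3×3 linear system -2x - 2y - 4z = -12, 5x + 4y - 4z = -8, -4x - 7y + 4z = 24 (e.g. by elimination or Cramer's rule, determinant = 108) gives (4, -4, 3).

(4, -4, 3)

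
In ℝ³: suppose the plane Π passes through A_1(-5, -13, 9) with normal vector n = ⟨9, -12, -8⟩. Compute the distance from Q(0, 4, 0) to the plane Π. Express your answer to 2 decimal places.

Π: n·r = n·A_1 gives 9x - 12y - 8z = 39.
n·Q − d = (9)·(0) + (-12)·(4) + (-8)·(0) − 39 = -87; |n| = √289.
Distance = |-87| / √289 = 87/√289 ≈ 5.12.

5.12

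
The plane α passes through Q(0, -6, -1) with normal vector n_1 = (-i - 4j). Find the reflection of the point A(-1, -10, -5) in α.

(1, -2, -5)

α: n_1·r = n_1·Q gives -x - 4y = 24.
λ = (n·A − d)/|n|² = (41 − 24)/17 = 1.
Reflection = A − 2λn = (-1, -10, -5) − 2·(-1, -4, 0) = (1, -2, -5).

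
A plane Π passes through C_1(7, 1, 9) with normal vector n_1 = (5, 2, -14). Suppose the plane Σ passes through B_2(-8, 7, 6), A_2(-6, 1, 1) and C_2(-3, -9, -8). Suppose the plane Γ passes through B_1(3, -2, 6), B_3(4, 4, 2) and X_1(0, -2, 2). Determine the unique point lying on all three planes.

(1, -5, 6)

Π: n_1·r = n_1·C_1 gives 5x + 2y - 14z = -89.
B_2A_2 = (2, -6, -5), B_2C_2 = (5, -16, -14); a normal to Σ is B_2A_2 × B_2C_2 = (4, 3, -2).
Using B_2: Σ has equation 4x + 3y - 2z = -23.
B_1B_3 = (1, 6, -4), B_1X_1 = (-3, 0, -4); a normal to Γ is B_1B_3 × B_1X_1 = (-24, 16, 18).
Using B_1: Γ has equation -24x + 16y + 18z = 4.
Solving the 3×3 linear system 5x + 2y - 14z = -89, 4x + 3y - 2z = -23, -24x + 16y + 18z = 4 (e.g. by elimination or Cramer's rule, determinant = -1522) gives (1, -5, 6).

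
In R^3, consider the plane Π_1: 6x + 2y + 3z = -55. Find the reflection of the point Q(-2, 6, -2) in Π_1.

λ = (n·Q − d)/|n|² = (-6 − (-55))/49 = 1.
Reflection = Q − 2λn = (-2, 6, -2) − 2·(6, 2, 3) = (-14, 2, -8).

(-14, 2, -8)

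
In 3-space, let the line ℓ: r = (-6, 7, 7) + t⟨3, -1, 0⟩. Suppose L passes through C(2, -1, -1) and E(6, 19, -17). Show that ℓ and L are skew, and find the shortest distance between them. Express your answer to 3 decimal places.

A direction vector for L is E − C = (4, 20, -16).
Common perpendicular direction n = (3, -1, 0) × (4, 20, -16) = (16, 48, 64).
With w = (2, -1, -1) − (-6, 7, 7) = (8, -8, -8), w · n = -768.
Since n ≠ 0 the lines are not parallel, and w · n = -768 ≠ 0 so they do not intersect; hence they are skew.
Distance = |w · n| / |n| = |-768| / √6656 ≈ 9.414.

9.414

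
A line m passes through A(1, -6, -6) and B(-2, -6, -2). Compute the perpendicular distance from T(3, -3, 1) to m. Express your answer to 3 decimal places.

A direction vector for m is B − A = (-3, 0, 4).
Taking (1, -6, -6) on m with direction v = (-3, 0, 4): w = T − (1, -6, -6) = (2, 3, 7), and w × v = (12, -29, 9).
Distance = |w × v| / |v| = √1066 / √25 ≈ 6.530.

6.530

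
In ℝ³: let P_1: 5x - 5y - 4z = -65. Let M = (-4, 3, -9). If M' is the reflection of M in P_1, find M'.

λ = (n·M − d)/|n|² = (1 − (-65))/66 = 1.
Reflection = M − 2λn = (-4, 3, -9) − 2·(5, -5, -4) = (-14, 13, -1).

(-14, 13, -1)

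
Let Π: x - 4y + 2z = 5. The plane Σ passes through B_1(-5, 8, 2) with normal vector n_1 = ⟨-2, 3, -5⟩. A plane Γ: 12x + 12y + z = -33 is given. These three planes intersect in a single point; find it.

(3, -5, -9)

Σ: n_1·r = n_1·B_1 gives -2x + 3y - 5z = 24.
Solving the 3×3 linear system x - 4y + 2z = 5, -2x + 3y - 5z = 24, 12x + 12y + z = -33 (e.g. by elimination or Cramer's rule, determinant = 175) gives (3, -5, -9).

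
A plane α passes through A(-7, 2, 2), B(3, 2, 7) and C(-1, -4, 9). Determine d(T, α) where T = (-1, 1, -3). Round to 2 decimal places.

AB = (10, 0, 5), AC = (6, -6, 7); a normal to α is AB × AC = (30, -40, -60).
Using A: α has equation 30x - 40y - 60z = -410.
n·T − d = (30)·(-1) + (-40)·(1) + (-60)·(-3) − (-410) = 520; |n| = √6100.
Distance = |520| / √6100 = 520/√6100 ≈ 6.66.

6.66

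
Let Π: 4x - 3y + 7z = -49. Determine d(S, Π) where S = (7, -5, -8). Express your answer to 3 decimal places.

4.185

n·S − d = (4)·(7) + (-3)·(-5) + (7)·(-8) − (-49) = 36; |n| = √74.
Distance = |36| / √74 = 36/√74 ≈ 4.185.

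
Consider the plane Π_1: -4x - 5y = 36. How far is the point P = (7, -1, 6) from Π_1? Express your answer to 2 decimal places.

9.21

n·P − d = (-4)·(7) + (-5)·(-1) + (0)·(6) − 36 = -59; |n| = √41.
Distance = |-59| / √41 = 59/√41 ≈ 9.21.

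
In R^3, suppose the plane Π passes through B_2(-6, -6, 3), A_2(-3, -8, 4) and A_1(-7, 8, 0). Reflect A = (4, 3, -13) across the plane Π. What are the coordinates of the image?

(-2, 9, 17)

B_2A_2 = (3, -2, 1), B_2A_1 = (-1, 14, -3); a normal to Π is B_2A_2 × B_2A_1 = (-8, 8, 40).
Using B_2: Π has equation -8x + 8y + 40z = 120.
λ = (n·A − d)/|n|² = (-528 − 120)/1728 = -3/8.
Reflection = A − 2λn = (4, 3, -13) − (-3/4)·(-8, 8, 40) = (-2, 9, 17).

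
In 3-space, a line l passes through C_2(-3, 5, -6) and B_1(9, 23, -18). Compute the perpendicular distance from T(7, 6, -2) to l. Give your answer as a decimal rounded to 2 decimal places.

10.19

A direction vector for l is B_1 − C_2 = (12, 18, -12).
Taking (-3, 5, -6) on l with direction v = (12, 18, -12): w = T − (-3, 5, -6) = (10, 1, 4), and w × v = (-84, 168, 168).
Distance = |w × v| / |v| = √63504 / √612 ≈ 10.19.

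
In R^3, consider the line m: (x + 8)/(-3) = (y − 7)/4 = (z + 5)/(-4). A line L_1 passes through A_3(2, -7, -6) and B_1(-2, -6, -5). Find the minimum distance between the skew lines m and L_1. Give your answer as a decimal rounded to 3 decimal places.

m has direction (-3, 4, -4) through (-8, 7, -5).
A direction vector for L_1 is B_1 − A_3 = (-4, 1, 1).
Common perpendicular direction n = (-3, 4, -4) × (-4, 1, 1) = (8, 19, 13).
With w = (2, -7, -6) − (-8, 7, -5) = (10, -14, -1), w · n = -199.
Distance = |w · n| / |n| = |-199| / √594 ≈ 8.165.

8.165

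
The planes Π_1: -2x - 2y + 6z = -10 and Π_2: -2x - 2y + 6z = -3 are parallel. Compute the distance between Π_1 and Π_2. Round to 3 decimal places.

Same normal n = (-2, -2, 6) with |n| = √44; distance = |-10 − (-3)| / |n| = 7/√44 ≈ 1.055.

1.055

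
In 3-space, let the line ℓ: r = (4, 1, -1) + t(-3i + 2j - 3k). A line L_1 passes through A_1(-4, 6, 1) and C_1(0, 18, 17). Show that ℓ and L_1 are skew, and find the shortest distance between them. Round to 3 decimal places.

5.100

A direction vector for L_1 is C_1 − A_1 = (4, 12, 16).
Common perpendicular direction n = (-3, 2, -3) × (4, 12, 16) = (68, 36, -44).
With w = (-4, 6, 1) − (4, 1, -1) = (-8, 5, 2), w · n = -452.
Since n ≠ 0 the lines are not parallel, and w · n = -452 ≠ 0 so they do not intersect; hence they are skew.
Distance = |w · n| / |n| = |-452| / √7856 ≈ 5.100.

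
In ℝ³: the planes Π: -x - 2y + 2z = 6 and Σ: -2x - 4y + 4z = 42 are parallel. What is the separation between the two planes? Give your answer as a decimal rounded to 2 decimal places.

5.00

Rescale Σ by 1/2: -x - 2y + 2z = 21. Then distance = |6 − 21| / √9 ≈ 5.00.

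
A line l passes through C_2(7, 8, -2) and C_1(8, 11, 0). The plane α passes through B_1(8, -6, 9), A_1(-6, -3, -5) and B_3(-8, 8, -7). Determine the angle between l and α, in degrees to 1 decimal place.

10.9

A direction vector for l is C_1 − C_2 = (1, 3, 2).
B_1A_1 = (-14, 3, -14), B_1B_3 = (-16, 14, -16); a normal to α is B_1A_1 × B_1B_3 = (148, 0, -148).
Using B_1: α has equation 148x - 148z = -148.
sin θ = |n·v| / (|n||v|) = |-148| / (√43808 · √14) = 0.18898.
θ ≈ 10.9°.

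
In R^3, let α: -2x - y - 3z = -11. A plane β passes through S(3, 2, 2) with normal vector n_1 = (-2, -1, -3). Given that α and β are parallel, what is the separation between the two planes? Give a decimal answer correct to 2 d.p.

β: n_1·r = n_1·S gives -2x - y - 3z = -14.
Same normal n = (-2, -1, -3) with |n| = √14; distance = |-11 − (-14)| / |n| = 3/√14 ≈ 0.80.

0.80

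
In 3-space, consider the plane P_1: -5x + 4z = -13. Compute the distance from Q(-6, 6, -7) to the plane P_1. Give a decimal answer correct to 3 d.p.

2.343

n·Q − d = (-5)·(-6) + (0)·(6) + (4)·(-7) − (-13) = 15; |n| = √41.
Distance = |15| / √41 = 15/√41 ≈ 2.343.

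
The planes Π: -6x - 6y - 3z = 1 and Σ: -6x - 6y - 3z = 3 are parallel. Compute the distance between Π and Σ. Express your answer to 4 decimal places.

0.2222

Same normal n = (-6, -6, -3) with |n| = √81; distance = |1 − 3| / |n| = 2/√81 ≈ 0.2222.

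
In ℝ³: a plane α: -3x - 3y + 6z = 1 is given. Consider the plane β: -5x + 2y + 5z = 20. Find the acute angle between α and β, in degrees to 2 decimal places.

43.76

cos θ = |n₁·n₂| / (|n₁||n₂|) = |39| / (√54 · √54).
θ = arccos(0.72222) ≈ 43.76°.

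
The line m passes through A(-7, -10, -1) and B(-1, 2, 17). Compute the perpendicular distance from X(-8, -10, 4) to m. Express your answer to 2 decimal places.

3.46

A direction vector for m is B − A = (6, 12, 18).
Taking (-7, -10, -1) on m with direction v = (6, 12, 18): w = X − (-7, -10, -1) = (-1, 0, 5), and w × v = (-60, 48, -12).
Distance = |w × v| / |v| = √6048 / √504 ≈ 3.46.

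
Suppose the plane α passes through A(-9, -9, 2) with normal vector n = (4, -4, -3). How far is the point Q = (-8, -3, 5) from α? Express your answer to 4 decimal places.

4.5290

α: n·r = n·A gives 4x - 4y - 3z = -6.
n·Q − d = (4)·(-8) + (-4)·(-3) + (-3)·(5) − (-6) = -29; |n| = √41.
Distance = |-29| / √41 = 29/√41 ≈ 4.5290.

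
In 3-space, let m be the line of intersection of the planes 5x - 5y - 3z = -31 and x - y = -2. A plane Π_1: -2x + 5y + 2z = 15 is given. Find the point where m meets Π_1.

(-3, -1, 7)

Direction of m: (5, -5, -3) × (1, -1, 0) = (-3, -3, 0).
A point on m: solving the two plane equations with x = -5 gives (-5, -3, 7).
Substitute r = (-5, -3, 7) + t(-3, -3, 0) into the plane: 9 + (-9)t = 15, so t = -2/3.
Intersection: (-5, -3, 7) + (-2/3)·(-3, -3, 0) = (-3, -1, 7).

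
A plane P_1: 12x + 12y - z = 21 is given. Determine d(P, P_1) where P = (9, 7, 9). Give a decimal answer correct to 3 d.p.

n·P − d = (12)·(9) + (12)·(7) + (-1)·(9) − 21 = 162; |n| = √289.
Distance = |162| / √289 = 162/√289 ≈ 9.529.

9.529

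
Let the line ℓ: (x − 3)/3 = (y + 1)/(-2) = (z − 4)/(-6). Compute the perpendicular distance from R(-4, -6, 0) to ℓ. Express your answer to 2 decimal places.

ℓ has direction (3, -2, -6) through (3, -1, 4).
Taking (3, -1, 4) on ℓ with direction v = (3, -2, -6): w = R − (3, -1, 4) = (-7, -5, -4), and w × v = (22, -54, 29).
Distance = |w × v| / |v| = √4241 / √49 ≈ 9.30.

9.30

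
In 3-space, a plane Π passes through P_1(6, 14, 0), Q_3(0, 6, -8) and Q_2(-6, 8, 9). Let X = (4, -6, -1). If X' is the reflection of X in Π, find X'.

(-12, 14, -9)

P_1Q_3 = (-6, -8, -8), P_1Q_2 = (-12, -6, 9); a normal to Π is P_1Q_3 × P_1Q_2 = (-120, 150, -60).
Using P_1: Π has equation -120x + 150y - 60z = 1380.
λ = (n·X − d)/|n|² = (-1320 − 1380)/40500 = -1/15.
Reflection = X − 2λn = (4, -6, -1) − (-2/15)·(-120, 150, -60) = (-12, 14, -9).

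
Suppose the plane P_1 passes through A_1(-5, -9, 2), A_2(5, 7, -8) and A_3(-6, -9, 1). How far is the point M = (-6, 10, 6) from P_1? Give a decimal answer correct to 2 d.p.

15.23

A_1A_2 = (10, 16, -10), A_1A_3 = (-1, 0, -1); a normal to P_1 is A_1A_2 × A_1A_3 = (-16, 20, 16).
Using A_1: P_1 has equation -16x + 20y + 16z = -68.
n·M − d = (-16)·(-6) + (20)·(10) + (16)·(6) − (-68) = 460; |n| = √912.
Distance = |460| / √912 = 460/√912 ≈ 15.23.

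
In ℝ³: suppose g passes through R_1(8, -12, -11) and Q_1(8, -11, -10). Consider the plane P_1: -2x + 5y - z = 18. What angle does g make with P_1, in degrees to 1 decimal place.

31.1

A direction vector for g is Q_1 − R_1 = (0, 1, 1).
sin θ = |n·v| / (|n||v|) = |4| / (√30 · √2) = 0.51640.
θ ≈ 31.1°.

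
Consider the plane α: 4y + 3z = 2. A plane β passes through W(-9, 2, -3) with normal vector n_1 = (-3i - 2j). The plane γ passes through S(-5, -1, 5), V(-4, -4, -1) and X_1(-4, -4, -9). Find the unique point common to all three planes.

β: n_1·r = n_1·W gives -3x - 2y = 23.
SV = (1, -3, -6), SX_1 = (1, -3, -14); a normal to γ is SV × SX_1 = (24, 8, 0).
Using S: γ has equation 24x + 8y = -128.
Solving the 3×3 linear system 4y + 3z = 2, -3x - 2y = 23, 24x + 8y = -128 (e.g. by elimination or Cramer's rule, determinant = 72) gives (-3, -7, 10).

(-3, -7, 10)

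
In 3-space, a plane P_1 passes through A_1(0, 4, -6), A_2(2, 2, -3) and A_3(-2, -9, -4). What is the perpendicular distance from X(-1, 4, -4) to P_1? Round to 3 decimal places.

2.014

A_1A_2 = (2, -2, 3), A_1A_3 = (-2, -13, 2); a normal to P_1 is A_1A_2 × A_1A_3 = (35, -10, -30).
Using A_1: P_1 has equation 35x - 10y - 30z = 140.
n·X − d = (35)·(-1) + (-10)·(4) + (-30)·(-4) − 140 = -95; |n| = √2225.
Distance = |-95| / √2225 = 95/√2225 ≈ 2.014.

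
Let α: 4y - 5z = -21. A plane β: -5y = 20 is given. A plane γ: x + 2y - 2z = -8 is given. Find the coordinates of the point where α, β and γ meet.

Solving the 3×3 linear system 4y - 5z = -21, -5y = 20, x + 2y - 2z = -8 (e.g. by elimination or Cramer's rule, determinant = -25) gives (2, -4, 1).

(2, -4, 1)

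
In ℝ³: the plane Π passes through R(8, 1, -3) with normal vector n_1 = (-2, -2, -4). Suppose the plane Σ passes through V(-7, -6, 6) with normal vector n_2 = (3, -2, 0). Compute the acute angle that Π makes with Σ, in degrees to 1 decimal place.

83.5

Π: n_1·r = n_1·R gives -2x - 2y - 4z = -6.
Σ: n_2·r = n_2·V gives 3x - 2y = -9.
cos θ = |n₁·n₂| / (|n₁||n₂|) = |-2| / (√24 · √13).
θ = arccos(0.11323) ≈ 83.5°.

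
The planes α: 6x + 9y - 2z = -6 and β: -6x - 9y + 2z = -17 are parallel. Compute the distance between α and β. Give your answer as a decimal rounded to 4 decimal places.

2.0909

Rescale β by 1/(-1): 6x + 9y - 2z = 17. Then distance = |-6 − 17| / √121 ≈ 2.0909.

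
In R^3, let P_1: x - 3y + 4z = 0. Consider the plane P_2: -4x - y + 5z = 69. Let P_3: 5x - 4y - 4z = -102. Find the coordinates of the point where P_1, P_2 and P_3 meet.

(-10, 6, 7)

Solving the 3×3 linear system x - 3y + 4z = 0, -4x - y + 5z = 69, 5x - 4y - 4z = -102 (e.g. by elimination or Cramer's rule, determinant = 81) gives (-10, 6, 7).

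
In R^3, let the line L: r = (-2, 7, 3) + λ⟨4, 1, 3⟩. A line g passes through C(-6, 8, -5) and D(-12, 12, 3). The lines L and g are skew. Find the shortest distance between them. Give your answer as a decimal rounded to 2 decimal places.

3.83

A direction vector for g is D − C = (-6, 4, 8).
Common perpendicular direction n = (4, 1, 3) × (-6, 4, 8) = (-4, -50, 22).
With w = (-6, 8, -5) − (-2, 7, 3) = (-4, 1, -8), w · n = -210.
Distance = |w · n| / |n| = |-210| / √3000 ≈ 3.83.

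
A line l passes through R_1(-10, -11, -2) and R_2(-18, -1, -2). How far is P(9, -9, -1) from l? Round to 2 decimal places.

16.12

A direction vector for l is R_2 − R_1 = (-8, 10, 0).
Taking (-10, -11, -2) on l with direction v = (-8, 10, 0): w = P − (-10, -11, -2) = (19, 2, 1), and w × v = (-10, -8, 206).
Distance = |w × v| / |v| = √42600 / √164 ≈ 16.12.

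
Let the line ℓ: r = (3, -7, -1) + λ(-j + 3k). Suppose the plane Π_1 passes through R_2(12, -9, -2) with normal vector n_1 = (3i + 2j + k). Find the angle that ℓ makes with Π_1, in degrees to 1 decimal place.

4.8

Π_1: n_1·r = n_1·R_2 gives 3x + 2y + z = 16.
sin θ = |n·v| / (|n||v|) = |1| / (√14 · √10) = 0.08452.
θ ≈ 4.8°.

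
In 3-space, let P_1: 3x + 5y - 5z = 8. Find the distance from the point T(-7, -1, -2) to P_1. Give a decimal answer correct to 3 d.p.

n·T − d = (3)·(-7) + (5)·(-1) + (-5)·(-2) − 8 = -24; |n| = √59.
Distance = |-24| / √59 = 24/√59 ≈ 3.125.

3.125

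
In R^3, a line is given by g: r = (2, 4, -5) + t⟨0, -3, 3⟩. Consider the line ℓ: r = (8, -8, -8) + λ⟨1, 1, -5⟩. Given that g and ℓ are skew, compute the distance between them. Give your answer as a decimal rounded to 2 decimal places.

Common perpendicular direction n = (0, -3, 3) × (1, 1, -5) = (12, 3, 3).
With w = (8, -8, -8) − (2, 4, -5) = (6, -12, -3), w · n = 27.
Distance = |w · n| / |n| = |27| / √162 ≈ 2.12.

2.12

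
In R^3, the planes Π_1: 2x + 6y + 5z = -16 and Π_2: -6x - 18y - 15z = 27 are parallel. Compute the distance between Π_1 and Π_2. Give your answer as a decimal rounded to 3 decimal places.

Rescale Π_2 by 1/(-3): 2x + 6y + 5z = -9. Then distance = |-16 − (-9)| / √65 ≈ 0.868.

0.868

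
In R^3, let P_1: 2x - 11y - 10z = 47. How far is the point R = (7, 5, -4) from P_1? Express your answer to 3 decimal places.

n·R − d = (2)·(7) + (-11)·(5) + (-10)·(-4) − 47 = -48; |n| = √225.
Distance = |-48| / √225 = 48/√225 ≈ 3.200.

3.200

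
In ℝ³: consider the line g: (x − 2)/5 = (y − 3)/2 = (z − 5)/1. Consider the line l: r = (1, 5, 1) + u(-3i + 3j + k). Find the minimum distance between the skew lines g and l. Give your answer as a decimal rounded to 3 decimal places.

g has direction (5, 2, 1) through (2, 3, 5).
Common perpendicular direction n = (5, 2, 1) × (-3, 3, 1) = (-1, -8, 21).
With w = (1, 5, 1) − (2, 3, 5) = (-1, 2, -4), w · n = -99.
Distance = |w · n| / |n| = |-99| / √506 ≈ 4.401.

4.401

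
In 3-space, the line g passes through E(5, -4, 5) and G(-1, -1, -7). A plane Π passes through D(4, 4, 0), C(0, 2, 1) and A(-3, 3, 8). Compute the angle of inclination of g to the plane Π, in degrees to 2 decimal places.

A direction vector for g is G − E = (-6, 3, -12).
DC = (-4, -2, 1), DA = (-7, -1, 8); a normal to Π is DC × DA = (-15, 25, -10).
Using D: Π has equation -15x + 25y - 10z = 40.
sin θ = |n·v| / (|n||v|) = |285| / (√950 · √189) = 0.67259.
θ ≈ 42.27°.

42.27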